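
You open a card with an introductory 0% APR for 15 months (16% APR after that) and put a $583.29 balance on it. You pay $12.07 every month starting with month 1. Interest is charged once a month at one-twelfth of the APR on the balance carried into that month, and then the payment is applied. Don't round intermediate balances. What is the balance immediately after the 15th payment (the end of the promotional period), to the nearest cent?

$402.24

Promo months 1–15 at r₀ = 0%/12 = 0; months 16+ at r₁ = 16%/12 = 0.0133333.
After month 15 (no interest yet): B = $583.29 − 15·$12.07 = $402.24.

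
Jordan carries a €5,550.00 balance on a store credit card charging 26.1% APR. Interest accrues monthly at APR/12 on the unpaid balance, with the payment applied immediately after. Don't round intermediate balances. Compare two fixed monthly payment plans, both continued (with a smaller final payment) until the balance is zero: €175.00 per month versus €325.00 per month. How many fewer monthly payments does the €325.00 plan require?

Monthly rate r = 26.1%/12 = 2.175% = 0.02175.
At €175.00/mo: n = ⌈−ln(1 − rB₀/P)/ln(1+r)⌉ = 55 payments (last €70.25); total interest = total paid − €5,550.00 = €3,970.25.
At €325.00/mo: 22 payments (last €188.80); total interest €1,463.80.
Payments saved = 55 − 22 = 33.

33 fewer payments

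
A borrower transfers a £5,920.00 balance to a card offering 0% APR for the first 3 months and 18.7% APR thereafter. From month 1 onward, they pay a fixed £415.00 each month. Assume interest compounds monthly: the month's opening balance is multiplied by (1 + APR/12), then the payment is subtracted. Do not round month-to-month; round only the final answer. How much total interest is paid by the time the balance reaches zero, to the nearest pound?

Promo months 1–3 at r₀ = 0%/12 = 0; months 4+ at r₁ = 18.7%/12 = 0.0155833.
After month 3 (no interest yet): B = £5,920.00 − 3·£415.00 = £4,675.00.
Then at r₁ with £415.00/mo: n₂ = −ln(1 − r₁·B/P)/ln(1+r₁) ≈ 12.48 → 13 more payments.
Total paid = 15·£415.00 + £201.48 = £6,426.48; interest = £6,426.48 − £5,920.00 = £506.48.

£506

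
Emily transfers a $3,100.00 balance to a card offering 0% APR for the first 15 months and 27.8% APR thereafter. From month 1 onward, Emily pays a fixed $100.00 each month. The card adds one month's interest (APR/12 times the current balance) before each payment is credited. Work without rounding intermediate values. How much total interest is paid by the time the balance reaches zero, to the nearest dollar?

$422

Promo months 1–15 at r₀ = 0%/12 = 0; months 16+ at r₁ = 27.8%/12 = 0.0231667.
After month 15 (no interest yet): B = $3,100.00 − 15·$100.00 = $1,600.00.
Then at r₁ with $100.00/mo: n₂ = −ln(1 − r₁·B/P)/ln(1+r₁) ≈ 20.22 → 21 more payments.
Total paid = 35·$100.00 + $22.23 = $3,522.23; interest = $3,522.23 − $3,100.00 = $422.23.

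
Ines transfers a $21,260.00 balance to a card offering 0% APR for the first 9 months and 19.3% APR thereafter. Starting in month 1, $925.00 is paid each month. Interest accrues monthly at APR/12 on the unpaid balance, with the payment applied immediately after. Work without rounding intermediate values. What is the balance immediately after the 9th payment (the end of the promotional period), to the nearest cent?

$12,935.00

Promo months 1–9 at r₀ = 0%/12 = 0; months 10+ at r₁ = 19.3%/12 = 0.0160833.
After month 9 (no interest yet): B = $21,260.00 − 9·$925.00 = $12,935.00.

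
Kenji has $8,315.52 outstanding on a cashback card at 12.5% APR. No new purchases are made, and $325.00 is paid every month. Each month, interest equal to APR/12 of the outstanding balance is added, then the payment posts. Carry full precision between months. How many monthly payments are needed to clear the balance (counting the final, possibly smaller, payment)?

30 months

Monthly rate r = 12.5%/12 = 1.04167% = 0.0104167.
Recurrence: B ← B·(1+r) − $325.00.
Month 1: interest $86.62; balance after payment $8,077.14.
Month 2: interest $84.14; balance after payment $7,836.28.
Closed form: n = −ln(1 − rB₀/P)/ln(1+r) = −ln(0.73348)/ln(1.01042) ≈ 29.911, so the balance reaches zero during payment 30.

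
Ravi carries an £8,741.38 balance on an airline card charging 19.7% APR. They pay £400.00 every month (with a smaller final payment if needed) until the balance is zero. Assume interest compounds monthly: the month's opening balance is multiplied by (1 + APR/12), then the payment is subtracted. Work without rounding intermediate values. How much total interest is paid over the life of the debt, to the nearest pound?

Monthly rate r = 19.7%/12 = 1.64167% = 0.0164167.
Payoff takes n = ⌈−ln(1 − rB₀/P)/ln(1+r)⌉ = ⌈27.289⌉ = 28 payments; the last is £116.17.
Total paid = 27·£400.00 + £116.17 = £10,916.17.
Total interest = total paid − principal = £10,916.17 − £8,741.38 = £2,174.79.

£2,175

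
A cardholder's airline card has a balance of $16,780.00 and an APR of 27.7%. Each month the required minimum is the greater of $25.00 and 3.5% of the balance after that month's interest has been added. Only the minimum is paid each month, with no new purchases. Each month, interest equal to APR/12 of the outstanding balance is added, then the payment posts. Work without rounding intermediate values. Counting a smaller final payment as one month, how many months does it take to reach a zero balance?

Monthly rate r = 27.7%/12 = 2.30833% = 0.0230833.
While 3.5% of the post-interest balance exceeds $25.00, each month B ← (B·(1+r))·(1 − 0.035), i.e. B shrinks by the factor (1+r)·0.965 = 0.98728.
This holds for months 1–249. Entering month 250 the balance is $691.73; 3.5% of the post-interest balance is now below $25.00, so the flat $25.00 minimum applies from here.
From month 250 a fixed $25.00 at rate r clears $691.73 in 45 more payments. Total: 249 + 45 = 294 months.

294 months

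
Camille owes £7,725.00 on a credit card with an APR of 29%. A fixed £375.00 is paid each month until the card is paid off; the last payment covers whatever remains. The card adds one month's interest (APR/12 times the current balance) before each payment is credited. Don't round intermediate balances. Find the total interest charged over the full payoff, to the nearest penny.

Monthly rate r = 29%/12 = 2.41667% = 0.0241667.
Payoff takes n = ⌈−ln(1 − rB₀/P)/ln(1+r)⌉ = ⌈28.846⌉ = 29 payments; the last is £317.86.
Total paid = 28·£375.00 + £317.86 = £10,817.86.
Total interest = total paid − principal = £10,817.86 − £7,725.00 = £3,092.86.

£3,092.86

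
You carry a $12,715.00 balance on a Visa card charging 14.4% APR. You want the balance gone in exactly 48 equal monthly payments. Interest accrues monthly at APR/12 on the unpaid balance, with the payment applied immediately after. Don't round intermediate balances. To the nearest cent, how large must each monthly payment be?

$350.01

Monthly rate r = 14.4%/12 = 1.2% = 0.012.
Level-payment amortization: P = B₀·r / (1 − (1+r)^(−n)) = 12715.00·0.012 / (1 − 1.012^(−48)).
Denominator 1 − (1+r)^(−48) = 0.435926886.
P = 152.58 / 0.435926886 ≈ 350.01.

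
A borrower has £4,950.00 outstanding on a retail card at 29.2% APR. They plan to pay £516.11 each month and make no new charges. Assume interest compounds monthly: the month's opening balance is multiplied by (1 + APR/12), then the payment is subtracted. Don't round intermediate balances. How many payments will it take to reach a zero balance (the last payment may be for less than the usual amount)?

Monthly rate r = 29.2%/12 = 2.43333% = 0.0243333.
Recurrence: B ← B·(1+r) − £516.11.
Month 1: interest £120.45; balance after payment £4,554.34.
Month 2: interest £110.82; balance after payment £4,149.05.
Closed form: n = −ln(1 − rB₀/P)/ln(1+r) = −ln(0.76662)/ln(1.02433) ≈ 11.054, so the balance reaches zero during payment 12.

12 payments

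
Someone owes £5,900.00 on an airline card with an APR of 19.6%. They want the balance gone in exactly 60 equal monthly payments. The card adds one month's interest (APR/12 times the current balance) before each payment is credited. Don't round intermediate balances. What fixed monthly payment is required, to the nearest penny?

£155.00

Monthly rate r = 19.6%/12 = 1.63333% = 0.0163333.
Level-payment amortization: P = B₀·r / (1 − (1+r)^(−n)) = 5900.00·0.0163333 / (1 − 1.01633^(−60)).
Denominator 1 − (1+r)^(−60) = 0.621705679.
P = 96.3667 / 0.621705679 ≈ 155.00.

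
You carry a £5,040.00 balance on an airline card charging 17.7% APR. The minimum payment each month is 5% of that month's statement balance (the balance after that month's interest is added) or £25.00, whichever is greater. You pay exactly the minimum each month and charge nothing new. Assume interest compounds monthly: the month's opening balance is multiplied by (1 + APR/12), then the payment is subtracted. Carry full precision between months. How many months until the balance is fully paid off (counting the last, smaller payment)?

87 months

Monthly rate r = 17.7%/12 = 1.475% = 0.01475.
While 5% of the post-interest balance exceeds £25.00, each month B ← (B·(1+r))·(1 − 0.05), i.e. B shrinks by the factor (1+r)·0.95 = 0.96401.
This holds for months 1–64. Entering month 65 the balance is £482.75; 5% of the post-interest balance is now below £25.00, so the flat £25.00 minimum applies from here.
From month 65 a fixed £25.00 at rate r clears £482.75 in 23 more payments. Total: 64 + 23 = 87 months.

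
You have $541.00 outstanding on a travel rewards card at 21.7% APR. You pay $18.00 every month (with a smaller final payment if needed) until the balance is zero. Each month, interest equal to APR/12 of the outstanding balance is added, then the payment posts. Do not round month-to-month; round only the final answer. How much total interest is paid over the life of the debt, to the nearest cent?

Monthly rate r = 21.7%/12 = 1.80833% = 0.0180833.
Payoff takes n = ⌈−ln(1 − rB₀/P)/ln(1+r)⌉ = ⌈43.756⌉ = 44 payments; the last is $13.63.
Total paid = 43·$18.00 + $13.63 = $787.63.
Total interest = total paid − principal = $787.63 − $541.00 = $246.63.

$246.63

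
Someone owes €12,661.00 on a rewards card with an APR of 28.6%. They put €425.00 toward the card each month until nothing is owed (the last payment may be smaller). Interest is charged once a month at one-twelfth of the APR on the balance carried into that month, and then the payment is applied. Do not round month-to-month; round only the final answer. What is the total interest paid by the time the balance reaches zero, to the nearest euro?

Monthly rate r = 28.6%/12 = 2.38333% = 0.0238333.
Payoff takes n = ⌈−ln(1 − rB₀/P)/ln(1+r)⌉ = ⌈52.557⌉ = 53 payments; the last is €237.79.
Total paid = 52·€425.00 + €237.79 = €22,337.79.
Total interest = total paid − principal = €22,337.79 − €12,661.00 = €9,676.79.

€9,677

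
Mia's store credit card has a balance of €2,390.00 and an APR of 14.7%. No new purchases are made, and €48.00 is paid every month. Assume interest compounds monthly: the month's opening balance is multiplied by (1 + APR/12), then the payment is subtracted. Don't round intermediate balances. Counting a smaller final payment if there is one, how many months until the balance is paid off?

78 months

Monthly rate r = 14.7%/12 = 1.225% = 0.01225.
Recurrence: B ← B·(1+r) − €48.00.
Month 1: interest €29.28; balance after payment €2,371.28.
Month 2: interest €29.05; balance after payment €2,352.33.
Closed form: n = −ln(1 − rB₀/P)/ln(1+r) = −ln(0.39005)/ln(1.01225) ≈ 77.325, so the balance reaches zero during payment 78.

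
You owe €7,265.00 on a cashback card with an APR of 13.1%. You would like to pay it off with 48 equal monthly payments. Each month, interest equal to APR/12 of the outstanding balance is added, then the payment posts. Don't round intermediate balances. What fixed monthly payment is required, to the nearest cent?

€195.26

Monthly rate r = 13.1%/12 = 1.09167% = 0.0109167.
Level-payment amortization: P = B₀·r / (1 − (1+r)^(−n)) = 7265.00·0.0109167 / (1 − 1.01092^(−48)).
Denominator 1 − (1+r)^(−48) = 0.406168981.
P = 79.3096 / 0.406168981 ≈ 195.26.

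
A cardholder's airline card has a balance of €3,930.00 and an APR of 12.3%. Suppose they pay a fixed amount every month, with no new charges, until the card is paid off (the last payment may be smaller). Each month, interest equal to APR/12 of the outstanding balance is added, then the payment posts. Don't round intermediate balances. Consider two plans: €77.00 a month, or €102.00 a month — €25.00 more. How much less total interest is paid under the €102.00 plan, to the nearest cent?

Monthly rate r = 12.3%/12 = 1.025% = 0.01025.
At €77.00/mo: n = ⌈−ln(1 − rB₀/P)/ln(1+r)⌉ = 73 payments (last €47.73); total interest = total paid − €3,930.00 = €1,661.73.
At €102.00/mo: 50 payments (last €27.23); total interest €1,095.23.
Interest saved = €1,661.73 − €1,095.23 = €566.50.

€566.50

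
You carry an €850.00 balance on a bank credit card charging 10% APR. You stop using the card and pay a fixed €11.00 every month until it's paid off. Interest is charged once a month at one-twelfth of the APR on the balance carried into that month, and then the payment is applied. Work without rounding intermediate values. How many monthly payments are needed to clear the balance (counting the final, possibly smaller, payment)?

125 payments

Monthly rate r = 10%/12 = 0.833333% = 0.00833333.
Recurrence: B ← B·(1+r) − €11.00.
Month 1: interest €7.08; balance after payment €846.08.
Month 2: interest €7.05; balance after payment €842.13.
Closed form: n = −ln(1 − rB₀/P)/ln(1+r) = −ln(0.35606)/ln(1.00833) ≈ 124.434, so the balance reaches zero during payment 125.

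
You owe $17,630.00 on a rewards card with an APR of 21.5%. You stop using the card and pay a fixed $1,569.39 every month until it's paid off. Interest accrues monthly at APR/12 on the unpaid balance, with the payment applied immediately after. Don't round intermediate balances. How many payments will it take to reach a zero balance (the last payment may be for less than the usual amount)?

Monthly rate r = 21.5%/12 = 1.79167% = 0.0179167.
Recurrence: B ← B·(1+r) − $1,569.39.
Month 1: interest $315.87; balance after payment $16,376.48.
Month 2: interest $293.41; balance after payment $15,100.50.
Closed form: n = −ln(1 − rB₀/P)/ln(1+r) = −ln(0.79873)/ln(1.01792) ≈ 12.655, so the balance reaches zero during payment 13.

13 months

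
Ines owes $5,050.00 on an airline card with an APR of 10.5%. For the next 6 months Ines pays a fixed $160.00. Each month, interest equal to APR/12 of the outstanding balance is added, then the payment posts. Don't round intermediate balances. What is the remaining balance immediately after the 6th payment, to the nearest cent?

$4,339.75

Monthly rate r = 10.5%/12 = 0.875% = 0.00875.
Each month: B ← B·(1+r) − $160.00.
Month 1: interest $44.19; balance after payment $4,934.19.
Month 2: interest $43.17; balance after payment $4,817.36.
Month 3: interest $42.15; balance after payment $4,699.51.
Month 4: interest $41.12; balance after payment $4,580.63.
Month 5: interest $40.08; balance after payment $4,460.71.
Month 6: interest $39.03; balance after payment $4,339.75.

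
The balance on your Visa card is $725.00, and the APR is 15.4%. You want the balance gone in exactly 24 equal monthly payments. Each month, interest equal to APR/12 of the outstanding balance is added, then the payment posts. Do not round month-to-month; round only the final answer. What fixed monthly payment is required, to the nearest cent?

$35.29

Monthly rate r = 15.4%/12 = 1.28333% = 0.0128333.
Level-payment amortization: P = B₀·r / (1 − (1+r)^(−n)) = 725.00·0.0128333 / (1 − 1.01283^(−24)).
Denominator 1 − (1+r)^(−24) = 0.26364314.
P = 9.30417 / 0.26364314 ≈ 35.29.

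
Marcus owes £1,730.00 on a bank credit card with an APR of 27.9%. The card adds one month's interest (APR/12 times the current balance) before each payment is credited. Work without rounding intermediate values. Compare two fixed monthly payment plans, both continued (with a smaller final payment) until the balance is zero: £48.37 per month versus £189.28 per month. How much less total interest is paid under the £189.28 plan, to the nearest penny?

£1,780.74

Monthly rate r = 27.9%/12 = 2.325% = 0.02325.
At £48.37/mo: n = ⌈−ln(1 − rB₀/P)/ln(1+r)⌉ = 78 payments (last £24.16); total interest = total paid − £1,730.00 = £2,018.65.
At £189.28/mo: 11 payments (last £75.11); total interest £237.91.
Interest saved = £2,018.65 − £237.91 = £1,780.74.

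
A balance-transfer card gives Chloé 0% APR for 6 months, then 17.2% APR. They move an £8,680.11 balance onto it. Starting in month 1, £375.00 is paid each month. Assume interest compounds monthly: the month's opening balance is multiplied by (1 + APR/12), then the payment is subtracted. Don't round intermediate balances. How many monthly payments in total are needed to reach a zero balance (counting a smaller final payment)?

26 payments

Promo months 1–6 at r₀ = 0%/12 = 0; months 7+ at r₁ = 17.2%/12 = 0.0143333.
After month 6 (no interest yet): B = £8,680.11 − 6·£375.00 = £6,430.11.
Then at r₁ with £375.00/mo: n₂ = −ln(1 − r₁·B/P)/ln(1+r₁) ≈ 19.82 → 20 more payments.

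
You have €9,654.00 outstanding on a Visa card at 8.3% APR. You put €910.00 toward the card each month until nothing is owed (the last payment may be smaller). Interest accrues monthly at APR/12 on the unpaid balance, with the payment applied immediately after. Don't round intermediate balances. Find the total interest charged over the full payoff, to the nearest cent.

Monthly rate r = 8.3%/12 = 0.691667% = 0.00691667.
Payoff takes n = ⌈−ln(1 − rB₀/P)/ln(1+r)⌉ = ⌈11.056⌉ = 12 payments; the last is €51.33.
Total paid = 11·€910.00 + €51.33 = €10,061.33.
Total interest = total paid − principal = €10,061.33 − €9,654.00 = €407.33.

€407.33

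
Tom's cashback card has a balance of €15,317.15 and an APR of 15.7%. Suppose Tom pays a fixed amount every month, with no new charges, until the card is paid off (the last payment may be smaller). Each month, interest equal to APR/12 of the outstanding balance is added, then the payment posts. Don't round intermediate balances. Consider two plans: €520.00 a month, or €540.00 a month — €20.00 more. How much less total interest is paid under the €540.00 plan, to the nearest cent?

Monthly rate r = 15.7%/12 = 1.30833% = 0.0130833.
At €520.00/mo: n = ⌈−ln(1 − rB₀/P)/ln(1+r)⌉ = 38 payments (last €233.37); total interest = total paid − €15,317.15 = €4,156.22.
At €540.00/mo: 36 payments (last €368.50); total interest €3,951.35.
Interest saved = €4,156.22 − €3,951.35 = €204.87.

€204.87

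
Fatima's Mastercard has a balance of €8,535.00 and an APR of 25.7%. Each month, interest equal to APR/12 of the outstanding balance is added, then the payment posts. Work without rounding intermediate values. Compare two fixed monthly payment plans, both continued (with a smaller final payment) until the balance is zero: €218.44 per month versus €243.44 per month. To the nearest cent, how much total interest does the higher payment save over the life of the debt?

€2,721.04

Monthly rate r = 25.7%/12 = 2.14167% = 0.0214167.
At €218.44/mo: n = ⌈−ln(1 − rB₀/P)/ln(1+r)⌉ = 86 payments (last €120.15); total interest = total paid − €8,535.00 = €10,152.55.
At €243.44/mo: 66 payments (last €142.91); total interest €7,431.51.
Interest saved = €10,152.55 − €7,431.51 = €2,721.04.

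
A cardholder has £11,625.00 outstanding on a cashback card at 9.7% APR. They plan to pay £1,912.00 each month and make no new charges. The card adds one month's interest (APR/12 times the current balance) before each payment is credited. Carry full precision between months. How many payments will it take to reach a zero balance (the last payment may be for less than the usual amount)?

7 payments

Monthly rate r = 9.7%/12 = 0.808333% = 0.00808333.
Recurrence: B ← B·(1+r) − £1,912.00.
Month 1: interest £93.97; balance after payment £9,806.97.
Month 2: interest £79.27; balance after payment £7,974.24.
Closed form: n = −ln(1 − rB₀/P)/ln(1+r) = −ln(0.95085)/ln(1.00808) ≈ 6.260, so the balance reaches zero during payment 7.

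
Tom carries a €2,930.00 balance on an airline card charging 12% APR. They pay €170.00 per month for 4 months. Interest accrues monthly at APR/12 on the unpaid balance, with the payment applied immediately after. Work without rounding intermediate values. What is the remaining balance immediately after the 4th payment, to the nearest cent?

Monthly rate r = 12%/12 = 1% = 0.01.
Each month: B ← B·(1+r) − €170.00.
Month 1: interest €29.30; balance after payment €2,789.30.
Month 2: interest €27.89; balance after payment €2,647.19.
Month 3: interest €26.47; balance after payment €2,503.66.
Month 4: interest €25.04; balance after payment €2,358.70.

€2,358.70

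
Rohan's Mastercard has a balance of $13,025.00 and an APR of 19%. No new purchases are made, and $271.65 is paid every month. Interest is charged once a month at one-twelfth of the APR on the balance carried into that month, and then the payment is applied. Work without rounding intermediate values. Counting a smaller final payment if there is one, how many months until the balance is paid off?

91 months

Monthly rate r = 19%/12 = 1.58333% = 0.0158333.
Recurrence: B ← B·(1+r) − $271.65.
Month 1: interest $206.23; balance after payment $12,959.58.
Month 2: interest $205.19; balance after payment $12,893.12.
Closed form: n = −ln(1 − rB₀/P)/ln(1+r) = −ln(0.24083)/ln(1.01583) ≈ 90.626, so the balance reaches zero during payment 91.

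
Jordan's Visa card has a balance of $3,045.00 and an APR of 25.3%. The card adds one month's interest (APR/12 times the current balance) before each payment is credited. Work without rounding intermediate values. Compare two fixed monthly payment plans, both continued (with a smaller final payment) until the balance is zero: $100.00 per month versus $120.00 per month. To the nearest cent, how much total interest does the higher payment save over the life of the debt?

Monthly rate r = 25.3%/12 = 2.10833% = 0.0210833.
At $100.00/mo: n = ⌈−ln(1 − rB₀/P)/ln(1+r)⌉ = 50 payments (last $23.40); total interest = total paid − $3,045.00 = $1,878.40.
At $120.00/mo: 37 payments (last $84.15); total interest $1,359.15.
Interest saved = $1,878.40 − $1,359.15 = $519.25.

$519.25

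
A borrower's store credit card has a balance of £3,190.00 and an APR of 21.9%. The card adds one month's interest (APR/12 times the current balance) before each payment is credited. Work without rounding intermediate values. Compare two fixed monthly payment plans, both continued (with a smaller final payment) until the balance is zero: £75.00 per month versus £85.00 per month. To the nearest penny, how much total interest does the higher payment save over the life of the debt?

Monthly rate r = 21.9%/12 = 1.825% = 0.01825.
At £75.00/mo: n = ⌈−ln(1 − rB₀/P)/ln(1+r)⌉ = 83 payments (last £58.77); total interest = total paid − £3,190.00 = £3,018.77.
At £85.00/mo: 64 payments (last £73.03); total interest £2,238.03.
Interest saved = £3,018.77 − £2,238.03 = £780.74.

£780.74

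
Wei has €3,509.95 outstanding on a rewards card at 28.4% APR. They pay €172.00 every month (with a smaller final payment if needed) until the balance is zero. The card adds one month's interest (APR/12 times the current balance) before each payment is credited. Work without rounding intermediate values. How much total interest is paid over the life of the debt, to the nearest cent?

Monthly rate r = 28.4%/12 = 2.36667% = 0.0236667.
Payoff takes n = ⌈−ln(1 − rB₀/P)/ln(1+r)⌉ = ⌈28.200⌉ = 29 payments; the last is €34.77.
Total paid = 28·€172.00 + €34.77 = €4,850.77.
Total interest = total paid − principal = €4,850.77 − €3,509.95 = €1,340.82.

€1,340.82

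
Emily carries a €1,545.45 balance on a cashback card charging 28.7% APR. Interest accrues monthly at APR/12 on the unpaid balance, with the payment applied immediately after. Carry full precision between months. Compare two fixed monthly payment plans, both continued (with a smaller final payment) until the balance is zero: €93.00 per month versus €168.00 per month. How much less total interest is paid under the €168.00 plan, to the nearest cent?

Monthly rate r = 28.7%/12 = 2.39167% = 0.0239167.
At €93.00/mo: n = ⌈−ln(1 − rB₀/P)/ln(1+r)⌉ = 22 payments (last €40.53); total interest = total paid − €1,545.45 = €448.08.
At €168.00/mo: 11 payments (last €86.68); total interest €221.23.
Interest saved = €448.08 − €221.23 = €226.85.

€226.85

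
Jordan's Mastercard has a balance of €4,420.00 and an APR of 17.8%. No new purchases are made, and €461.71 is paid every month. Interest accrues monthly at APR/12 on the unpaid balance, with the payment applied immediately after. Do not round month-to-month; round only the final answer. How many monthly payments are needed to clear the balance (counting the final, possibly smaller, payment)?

Monthly rate r = 17.8%/12 = 1.48333% = 0.0148333.
Recurrence: B ← B·(1+r) − €461.71.
Month 1: interest €65.56; balance after payment €4,023.85.
Month 2: interest €59.69; balance after payment €3,621.83.
Closed form: n = −ln(1 − rB₀/P)/ln(1+r) = −ln(0.858)/ln(1.01483) ≈ 10.401, so the balance reaches zero during payment 11.

11 payments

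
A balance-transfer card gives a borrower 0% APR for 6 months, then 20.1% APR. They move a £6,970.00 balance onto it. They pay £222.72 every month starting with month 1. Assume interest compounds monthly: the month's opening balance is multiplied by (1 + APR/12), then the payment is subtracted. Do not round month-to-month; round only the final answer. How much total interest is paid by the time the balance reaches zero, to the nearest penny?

Promo months 1–6 at r₀ = 0%/12 = 0; months 7+ at r₁ = 20.1%/12 = 0.01675.
After month 6 (no interest yet): B = £6,970.00 − 6·£222.72 = £5,633.68.
Then at r₁ with £222.72/mo: n₂ = −ln(1 − r₁·B/P)/ln(1+r₁) ≈ 33.18 → 34 more payments.
Total paid = 39·£222.72 + £39.65 = £8,725.73; interest = £8,725.73 − £6,970.00 = £1,755.73.

£1,755.73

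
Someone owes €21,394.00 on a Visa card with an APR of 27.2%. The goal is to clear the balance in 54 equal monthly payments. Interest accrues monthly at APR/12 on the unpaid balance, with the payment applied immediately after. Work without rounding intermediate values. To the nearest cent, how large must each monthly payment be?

Monthly rate r = 27.2%/12 = 2.26667% = 0.0226667.
Level-payment amortization: P = B₀·r / (1 − (1+r)^(−n)) = 21394.00·0.0226667 / (1 − 1.02267^(−54)).
Denominator 1 − (1+r)^(−54) = 0.701902338.
P = 484.931 / 0.701902338 ≈ 690.88.

€690.88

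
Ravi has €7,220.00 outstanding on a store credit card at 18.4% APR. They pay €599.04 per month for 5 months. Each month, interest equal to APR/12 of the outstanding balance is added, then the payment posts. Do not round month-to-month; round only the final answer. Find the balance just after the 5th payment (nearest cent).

Monthly rate r = 18.4%/12 = 1.53333% = 0.0153333.
Each month: B ← B·(1+r) − €599.04.
Month 1: interest €110.71; balance after payment €6,731.67.
Month 2: interest €103.22; balance after payment €6,235.85.
Month 3: interest €95.62; balance after payment €5,732.42.
Month 4: interest €87.90; balance after payment €5,221.28.
Month 5: interest €80.06; balance after payment €4,702.30.

€4,702.30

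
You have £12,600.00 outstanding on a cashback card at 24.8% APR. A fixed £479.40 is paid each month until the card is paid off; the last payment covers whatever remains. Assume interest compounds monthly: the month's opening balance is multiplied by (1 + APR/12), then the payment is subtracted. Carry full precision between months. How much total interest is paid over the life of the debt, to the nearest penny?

£5,762.01

Monthly rate r = 24.8%/12 = 2.06667% = 0.0206667.
Payoff takes n = ⌈−ln(1 − rB₀/P)/ln(1+r)⌉ = ⌈38.300⌉ = 39 payments; the last is £144.81.
Total paid = 38·£479.40 + £144.81 = £18,362.01.
Total interest = total paid − principal = £18,362.01 − £12,600.00 = £5,762.01.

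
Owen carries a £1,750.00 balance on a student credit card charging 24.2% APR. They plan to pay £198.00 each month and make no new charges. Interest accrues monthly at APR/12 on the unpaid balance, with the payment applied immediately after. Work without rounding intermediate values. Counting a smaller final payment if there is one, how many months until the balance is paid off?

10 payments

Monthly rate r = 24.2%/12 = 2.01667% = 0.0201667.
Recurrence: B ← B·(1+r) − £198.00.
Month 1: interest £35.29; balance after payment £1,587.29.
Month 2: interest £32.01; balance after payment £1,421.30.
Closed form: n = −ln(1 − rB₀/P)/ln(1+r) = −ln(0.82176)/ln(1.02017) ≈ 9.832, so the balance reaches zero during payment 10.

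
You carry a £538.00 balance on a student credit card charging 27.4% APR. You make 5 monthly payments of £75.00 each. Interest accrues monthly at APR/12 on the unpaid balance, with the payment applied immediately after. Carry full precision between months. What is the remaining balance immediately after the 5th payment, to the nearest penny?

Monthly rate r = 27.4%/12 = 2.28333% = 0.0228333.
Each month: B ← B·(1+r) − £75.00.
Month 1: interest £12.28; balance after payment £475.28.
Month 2: interest £10.85; balance after payment £411.14.
Month 3: interest £9.39; balance after payment £345.52.
Month 4: interest £7.89; balance after payment £278.41.
Month 5: interest £6.36; balance after payment £209.77.

£209.77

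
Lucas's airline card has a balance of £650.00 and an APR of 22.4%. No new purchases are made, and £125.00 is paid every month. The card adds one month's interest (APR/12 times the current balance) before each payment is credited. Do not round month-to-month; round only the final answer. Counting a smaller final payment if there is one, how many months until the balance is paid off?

Monthly rate r = 22.4%/12 = 1.86667% = 0.0186667.
Recurrence: B ← B·(1+r) − £125.00.
Month 1: interest £12.13; balance after payment £537.13.
Month 2: interest £10.03; balance after payment £422.16.
Month 3: interest £7.88; balance after payment £305.04.
Month 4: interest £5.69; balance after payment £185.73.
Month 5: interest £3.47; balance after payment £64.20.
Month 6: interest £1.20; balance after payment £0.00.

6 months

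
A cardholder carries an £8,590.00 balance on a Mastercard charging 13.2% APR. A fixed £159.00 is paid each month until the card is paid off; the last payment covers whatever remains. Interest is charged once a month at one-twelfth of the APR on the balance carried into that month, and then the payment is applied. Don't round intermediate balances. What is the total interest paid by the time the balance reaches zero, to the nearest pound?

Monthly rate r = 13.2%/12 = 1.1% = 0.011.
Payoff takes n = ⌈−ln(1 − rB₀/P)/ln(1+r)⌉ = ⌈82.458⌉ = 83 payments; the last is £73.01.
Total paid = 82·£159.00 + £73.01 = £13,111.01.
Total interest = total paid − principal = £13,111.01 − £8,590.00 = £4,521.01.

£4,521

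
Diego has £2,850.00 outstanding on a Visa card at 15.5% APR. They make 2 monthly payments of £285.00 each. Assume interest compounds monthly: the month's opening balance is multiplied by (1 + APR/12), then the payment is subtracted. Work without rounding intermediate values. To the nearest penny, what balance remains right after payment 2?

£2,350.42

Monthly rate r = 15.5%/12 = 1.29167% = 0.0129167.
Each month: B ← B·(1+r) − £285.00.
Month 1: interest £36.81; balance after payment £2,601.81.
Month 2: interest £33.61; balance after payment £2,350.42.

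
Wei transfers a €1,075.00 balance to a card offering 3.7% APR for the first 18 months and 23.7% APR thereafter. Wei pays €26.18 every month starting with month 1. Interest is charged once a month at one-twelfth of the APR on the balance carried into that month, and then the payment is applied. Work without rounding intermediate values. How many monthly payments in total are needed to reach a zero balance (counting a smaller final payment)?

Promo months 1–18 at r₀ = 3.7%/12 = 0.00308333; months 19+ at r₁ = 23.7%/12 = 0.01975.
After month 18: iterate B ← B·(1+r₀) − €26.18 for 18 months → €652.46.
Then at r₁ with €26.18/mo: n₂ = −ln(1 − r₁·B/P)/ln(1+r₁) ≈ 34.65 → 35 more payments.

53 payments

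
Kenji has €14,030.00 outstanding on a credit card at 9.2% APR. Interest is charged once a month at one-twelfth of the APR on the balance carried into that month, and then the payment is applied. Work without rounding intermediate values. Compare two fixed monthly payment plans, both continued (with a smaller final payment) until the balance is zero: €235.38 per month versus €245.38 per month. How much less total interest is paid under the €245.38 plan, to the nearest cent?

€283.72

Monthly rate r = 9.2%/12 = 0.766667% = 0.00766667.
At €235.38/mo: n = ⌈−ln(1 − rB₀/P)/ln(1+r)⌉ = 80 payments (last €223.41); total interest = total paid − €14,030.00 = €4,788.43.
At €245.38/mo: 76 payments (last €131.21); total interest €4,504.71.
Interest saved = €4,788.43 − €4,504.71 = €283.72.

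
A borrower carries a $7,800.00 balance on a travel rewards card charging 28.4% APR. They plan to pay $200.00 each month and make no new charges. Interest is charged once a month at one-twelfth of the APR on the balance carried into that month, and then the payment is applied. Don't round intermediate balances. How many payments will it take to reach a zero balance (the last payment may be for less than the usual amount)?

110 payments

Monthly rate r = 28.4%/12 = 2.36667% = 0.0236667.
Recurrence: B ← B·(1+r) − $200.00.
Month 1: interest $184.60; balance after payment $7,784.60.
Month 2: interest $184.24; balance after payment $7,768.84.
Closed form: n = −ln(1 − rB₀/P)/ln(1+r) = −ln(0.077)/ln(1.02367) ≈ 109.613, so the balance reaches zero during payment 110.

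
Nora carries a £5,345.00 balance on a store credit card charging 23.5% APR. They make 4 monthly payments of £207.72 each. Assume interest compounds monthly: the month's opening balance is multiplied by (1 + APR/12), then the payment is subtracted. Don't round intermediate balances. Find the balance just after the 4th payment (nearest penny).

£4,920.54

Monthly rate r = 23.5%/12 = 1.95833% = 0.0195833.
Each month: B ← B·(1+r) − £207.72.
Month 1: interest £104.67; balance after payment £5,241.95.
Month 2: interest £102.65; balance after payment £5,136.89.
Month 3: interest £100.60; balance after payment £5,029.77.
Month 4: interest £98.50; balance after payment £4,920.54.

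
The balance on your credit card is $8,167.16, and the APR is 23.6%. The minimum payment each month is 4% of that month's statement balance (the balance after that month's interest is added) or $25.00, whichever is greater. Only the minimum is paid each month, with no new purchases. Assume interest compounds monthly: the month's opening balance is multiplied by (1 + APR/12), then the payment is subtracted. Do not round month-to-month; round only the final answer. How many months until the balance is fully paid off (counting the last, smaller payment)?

156 months

Monthly rate r = 23.6%/12 = 1.96667% = 0.0196667.
While 4% of the post-interest balance exceeds $25.00, each month B ← (B·(1+r))·(1 − 0.04), i.e. B shrinks by the factor (1+r)·0.96 = 0.97888.
This holds for months 1–122. Entering month 123 the balance is $604.04; 4% of the post-interest balance is now below $25.00, so the flat $25.00 minimum applies from here.
From month 123 a fixed $25.00 at rate r clears $604.04 in 34 more payments. Total: 122 + 34 = 156 months.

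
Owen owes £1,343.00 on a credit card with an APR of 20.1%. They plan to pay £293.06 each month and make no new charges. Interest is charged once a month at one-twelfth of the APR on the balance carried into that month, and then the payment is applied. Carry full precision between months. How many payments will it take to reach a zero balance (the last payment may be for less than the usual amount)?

5 months

Monthly rate r = 20.1%/12 = 1.675% = 0.01675.
Recurrence: B ← B·(1+r) − £293.06.
Month 1: interest £22.50; balance after payment £1,072.44.
Month 2: interest £17.96; balance after payment £797.34.
Month 3: interest £13.36; balance after payment £517.63.
Month 4: interest £8.67; balance after payment £233.24.
Month 5: interest £3.91; balance after payment £0.00.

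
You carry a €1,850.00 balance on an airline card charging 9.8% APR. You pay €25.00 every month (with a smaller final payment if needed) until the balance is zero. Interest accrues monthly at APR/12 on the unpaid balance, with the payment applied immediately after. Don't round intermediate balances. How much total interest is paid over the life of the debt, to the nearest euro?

€1,000

Monthly rate r = 9.8%/12 = 0.816667% = 0.00816667.
Payoff takes n = ⌈−ln(1 − rB₀/P)/ln(1+r)⌉ = ⌈113.996⌉ = 114 payments; the last is €24.89.
Total paid = 113·€25.00 + €24.89 = €2,849.89.
Total interest = total paid − principal = €2,849.89 − €1,850.00 = €999.89.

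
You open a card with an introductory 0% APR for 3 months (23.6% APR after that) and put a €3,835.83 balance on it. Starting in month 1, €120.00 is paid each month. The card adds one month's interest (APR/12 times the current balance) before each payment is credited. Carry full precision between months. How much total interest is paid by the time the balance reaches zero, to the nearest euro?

Promo months 1–3 at r₀ = 0%/12 = 0; months 4+ at r₁ = 23.6%/12 = 0.0196667.
After month 3 (no interest yet): B = €3,835.83 − 3·€120.00 = €3,475.83.
Then at r₁ with €120.00/mo: n₂ = −ln(1 − r₁·B/P)/ln(1+r₁) ≈ 43.29 → 44 more payments.
Total paid = 46·€120.00 + €35.35 = €5,555.35; interest = €5,555.35 − €3,835.83 = €1,719.52.

€1,720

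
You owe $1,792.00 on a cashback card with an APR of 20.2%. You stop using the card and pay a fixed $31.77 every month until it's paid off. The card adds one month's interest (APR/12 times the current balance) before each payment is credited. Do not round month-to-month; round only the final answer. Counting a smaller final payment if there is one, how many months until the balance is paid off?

179 payments

Monthly rate r = 20.2%/12 = 1.68333% = 0.0168333.
Recurrence: B ← B·(1+r) − $31.77.
Month 1: interest $30.17; balance after payment $1,790.40.
Month 2: interest $30.14; balance after payment $1,788.76.
Closed form: n = −ln(1 − rB₀/P)/ln(1+r) = −ln(0.050509)/ln(1.01683) ≈ 178.851, so the balance reaches zero during payment 179.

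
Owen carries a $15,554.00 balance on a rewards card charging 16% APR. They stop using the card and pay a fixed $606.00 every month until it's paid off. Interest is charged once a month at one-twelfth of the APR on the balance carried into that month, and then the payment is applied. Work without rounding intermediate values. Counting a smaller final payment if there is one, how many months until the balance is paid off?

32 payments

Monthly rate r = 16%/12 = 1.33333% = 0.0133333.
Recurrence: B ← B·(1+r) − $606.00.
Month 1: interest $207.39; balance after payment $15,155.39.
Month 2: interest $202.07; balance after payment $14,751.46.
Closed form: n = −ln(1 − rB₀/P)/ln(1+r) = −ln(0.65778)/ln(1.01333) ≈ 31.626, so the balance reaches zero during payment 32.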